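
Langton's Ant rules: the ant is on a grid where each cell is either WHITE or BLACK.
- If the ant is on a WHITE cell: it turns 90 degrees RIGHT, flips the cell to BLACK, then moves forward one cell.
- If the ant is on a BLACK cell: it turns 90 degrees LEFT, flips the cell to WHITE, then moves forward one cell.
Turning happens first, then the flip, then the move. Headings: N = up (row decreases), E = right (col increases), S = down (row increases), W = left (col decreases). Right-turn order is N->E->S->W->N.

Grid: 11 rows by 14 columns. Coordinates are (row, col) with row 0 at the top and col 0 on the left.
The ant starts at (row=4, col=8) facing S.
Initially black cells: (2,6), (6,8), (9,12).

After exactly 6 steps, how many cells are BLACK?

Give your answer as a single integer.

Answer: 7

Derivation:
Step 1: on WHITE (4,8): turn R to W, flip to black, move to (4,7). |black|=4
Step 2: on WHITE (4,7): turn R to N, flip to black, move to (3,7). |black|=5
Step 3: on WHITE (3,7): turn R to E, flip to black, move to (3,8). |black|=6
Step 4: on WHITE (3,8): turn R to S, flip to black, move to (4,8). |black|=7
Step 5: on BLACK (4,8): turn L to E, flip to white, move to (4,9). |black|=6
Step 6: on WHITE (4,9): turn R to S, flip to black, move to (5,9). |black|=7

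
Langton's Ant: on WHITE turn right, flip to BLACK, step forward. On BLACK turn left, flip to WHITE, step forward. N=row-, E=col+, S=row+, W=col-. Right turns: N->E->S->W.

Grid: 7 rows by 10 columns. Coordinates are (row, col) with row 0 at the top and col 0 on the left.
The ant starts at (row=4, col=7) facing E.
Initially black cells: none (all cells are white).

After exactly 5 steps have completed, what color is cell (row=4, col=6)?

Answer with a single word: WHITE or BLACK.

Answer: BLACK

Derivation:
Step 1: on WHITE (4,7): turn R to S, flip to black, move to (5,7). |black|=1
Step 2: on WHITE (5,7): turn R to W, flip to black, move to (5,6). |black|=2
Step 3: on WHITE (5,6): turn R to N, flip to black, move to (4,6). |black|=3
Step 4: on WHITE (4,6): turn R to E, flip to black, move to (4,7). |black|=4
Step 5: on BLACK (4,7): turn L to N, flip to white, move to (3,7). |black|=3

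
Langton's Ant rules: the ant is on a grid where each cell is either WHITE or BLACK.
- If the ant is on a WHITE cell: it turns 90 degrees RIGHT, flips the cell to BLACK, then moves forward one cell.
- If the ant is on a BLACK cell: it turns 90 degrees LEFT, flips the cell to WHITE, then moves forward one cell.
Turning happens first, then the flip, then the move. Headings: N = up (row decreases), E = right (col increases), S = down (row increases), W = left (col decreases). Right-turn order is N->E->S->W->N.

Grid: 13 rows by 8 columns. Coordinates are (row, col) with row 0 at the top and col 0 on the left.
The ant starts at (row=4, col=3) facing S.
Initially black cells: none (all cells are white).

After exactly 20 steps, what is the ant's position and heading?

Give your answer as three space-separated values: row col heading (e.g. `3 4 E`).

Step 1: on WHITE (4,3): turn R to W, flip to black, move to (4,2). |black|=1
Step 2: on WHITE (4,2): turn R to N, flip to black, move to (3,2). |black|=2
Step 3: on WHITE (3,2): turn R to E, flip to black, move to (3,3). |black|=3
Step 4: on WHITE (3,3): turn R to S, flip to black, move to (4,3). |black|=4
Step 5: on BLACK (4,3): turn L to E, flip to white, move to (4,4). |black|=3
Step 6: on WHITE (4,4): turn R to S, flip to black, move to (5,4). |black|=4
Step 7: on WHITE (5,4): turn R to W, flip to black, move to (5,3). |black|=5
Step 8: on WHITE (5,3): turn R to N, flip to black, move to (4,3). |black|=6
Step 9: on WHITE (4,3): turn R to E, flip to black, move to (4,4). |black|=7
Step 10: on BLACK (4,4): turn L to N, flip to white, move to (3,4). |black|=6
Step 11: on WHITE (3,4): turn R to E, flip to black, move to (3,5). |black|=7
Step 12: on WHITE (3,5): turn R to S, flip to black, move to (4,5). |black|=8
Step 13: on WHITE (4,5): turn R to W, flip to black, move to (4,4). |black|=9
Step 14: on WHITE (4,4): turn R to N, flip to black, move to (3,4). |black|=10
Step 15: on BLACK (3,4): turn L to W, flip to white, move to (3,3). |black|=9
Step 16: on BLACK (3,3): turn L to S, flip to white, move to (4,3). |black|=8
Step 17: on BLACK (4,3): turn L to E, flip to white, move to (4,4). |black|=7
Step 18: on BLACK (4,4): turn L to N, flip to white, move to (3,4). |black|=6
Step 19: on WHITE (3,4): turn R to E, flip to black, move to (3,5). |black|=7
Step 20: on BLACK (3,5): turn L to N, flip to white, move to (2,5). |black|=6

Answer: 2 5 N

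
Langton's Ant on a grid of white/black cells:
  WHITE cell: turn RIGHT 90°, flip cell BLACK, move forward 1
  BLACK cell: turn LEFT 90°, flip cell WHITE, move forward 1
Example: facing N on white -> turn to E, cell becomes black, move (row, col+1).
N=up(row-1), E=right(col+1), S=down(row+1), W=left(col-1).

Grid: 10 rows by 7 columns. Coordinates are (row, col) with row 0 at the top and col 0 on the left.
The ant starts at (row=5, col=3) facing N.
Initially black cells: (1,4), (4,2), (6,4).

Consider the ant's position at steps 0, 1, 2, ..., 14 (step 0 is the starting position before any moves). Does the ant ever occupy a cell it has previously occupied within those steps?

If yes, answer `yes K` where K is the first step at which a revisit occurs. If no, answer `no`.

Answer: yes 6

Derivation:
Step 1: on WHITE (5,3): turn R to E, flip to black, move to (5,4). |black|=4 — new cell
Step 2: on WHITE (5,4): turn R to S, flip to black, move to (6,4). |black|=5 — new cell
Step 3: on BLACK (6,4): turn L to E, flip to white, move to (6,5). |black|=4 — new cell
Step 4: on WHITE (6,5): turn R to S, flip to black, move to (7,5). |black|=5 — new cell
Step 5: on WHITE (7,5): turn R to W, flip to black, move to (7,4). |black|=6 — new cell
Step 6: on WHITE (7,4): turn R to N, flip to black, move to (6,4). |black|=7 — REVISIT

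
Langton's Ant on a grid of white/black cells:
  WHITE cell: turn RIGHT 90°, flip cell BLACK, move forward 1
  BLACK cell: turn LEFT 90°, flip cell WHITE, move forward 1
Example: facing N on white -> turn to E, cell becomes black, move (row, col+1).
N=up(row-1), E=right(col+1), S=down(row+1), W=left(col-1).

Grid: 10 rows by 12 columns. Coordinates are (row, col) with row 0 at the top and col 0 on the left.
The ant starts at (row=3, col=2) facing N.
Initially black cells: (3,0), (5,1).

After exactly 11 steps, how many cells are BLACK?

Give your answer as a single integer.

Answer: 9

Derivation:
Step 1: on WHITE (3,2): turn R to E, flip to black, move to (3,3). |black|=3
Step 2: on WHITE (3,3): turn R to S, flip to black, move to (4,3). |black|=4
Step 3: on WHITE (4,3): turn R to W, flip to black, move to (4,2). |black|=5
Step 4: on WHITE (4,2): turn R to N, flip to black, move to (3,2). |black|=6
Step 5: on BLACK (3,2): turn L to W, flip to white, move to (3,1). |black|=5
Step 6: on WHITE (3,1): turn R to N, flip to black, move to (2,1). |black|=6
Step 7: on WHITE (2,1): turn R to E, flip to black, move to (2,2). |black|=7
Step 8: on WHITE (2,2): turn R to S, flip to black, move to (3,2). |black|=8
Step 9: on WHITE (3,2): turn R to W, flip to black, move to (3,1). |black|=9
Step 10: on BLACK (3,1): turn L to S, flip to white, move to (4,1). |black|=8
Step 11: on WHITE (4,1): turn R to W, flip to black, move to (4,0). |black|=9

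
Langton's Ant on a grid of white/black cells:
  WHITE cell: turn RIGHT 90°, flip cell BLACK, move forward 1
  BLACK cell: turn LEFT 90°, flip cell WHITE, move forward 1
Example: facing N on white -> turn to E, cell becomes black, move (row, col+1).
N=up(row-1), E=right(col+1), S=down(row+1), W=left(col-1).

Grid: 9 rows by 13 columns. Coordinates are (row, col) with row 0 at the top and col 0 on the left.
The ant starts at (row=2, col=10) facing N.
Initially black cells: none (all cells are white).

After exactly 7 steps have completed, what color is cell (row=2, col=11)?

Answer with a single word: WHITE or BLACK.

Answer: BLACK

Derivation:
Step 1: on WHITE (2,10): turn R to E, flip to black, move to (2,11). |black|=1
Step 2: on WHITE (2,11): turn R to S, flip to black, move to (3,11). |black|=2
Step 3: on WHITE (3,11): turn R to W, flip to black, move to (3,10). |black|=3
Step 4: on WHITE (3,10): turn R to N, flip to black, move to (2,10). |black|=4
Step 5: on BLACK (2,10): turn L to W, flip to white, move to (2,9). |black|=3
Step 6: on WHITE (2,9): turn R to N, flip to black, move to (1,9). |black|=4
Step 7: on WHITE (1,9): turn R to E, flip to black, move to (1,10). |black|=5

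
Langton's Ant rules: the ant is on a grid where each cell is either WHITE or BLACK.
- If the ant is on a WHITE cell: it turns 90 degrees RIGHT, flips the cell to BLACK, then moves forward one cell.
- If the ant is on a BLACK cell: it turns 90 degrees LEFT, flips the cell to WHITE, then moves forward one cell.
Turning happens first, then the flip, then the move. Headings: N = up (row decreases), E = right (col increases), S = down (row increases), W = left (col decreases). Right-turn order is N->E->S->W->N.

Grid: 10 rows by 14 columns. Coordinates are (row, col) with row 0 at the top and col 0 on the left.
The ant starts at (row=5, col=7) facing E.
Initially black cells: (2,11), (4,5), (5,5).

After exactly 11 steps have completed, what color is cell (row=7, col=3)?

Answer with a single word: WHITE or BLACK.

Answer: WHITE

Derivation:
Step 1: on WHITE (5,7): turn R to S, flip to black, move to (6,7). |black|=4
Step 2: on WHITE (6,7): turn R to W, flip to black, move to (6,6). |black|=5
Step 3: on WHITE (6,6): turn R to N, flip to black, move to (5,6). |black|=6
Step 4: on WHITE (5,6): turn R to E, flip to black, move to (5,7). |black|=7
Step 5: on BLACK (5,7): turn L to N, flip to white, move to (4,7). |black|=6
Step 6: on WHITE (4,7): turn R to E, flip to black, move to (4,8). |black|=7
Step 7: on WHITE (4,8): turn R to S, flip to black, move to (5,8). |black|=8
Step 8: on WHITE (5,8): turn R to W, flip to black, move to (5,7). |black|=9
Step 9: on WHITE (5,7): turn R to N, flip to black, move to (4,7). |black|=10
Step 10: on BLACK (4,7): turn L to W, flip to white, move to (4,6). |black|=9
Step 11: on WHITE (4,6): turn R to N, flip to black, move to (3,6). |black|=10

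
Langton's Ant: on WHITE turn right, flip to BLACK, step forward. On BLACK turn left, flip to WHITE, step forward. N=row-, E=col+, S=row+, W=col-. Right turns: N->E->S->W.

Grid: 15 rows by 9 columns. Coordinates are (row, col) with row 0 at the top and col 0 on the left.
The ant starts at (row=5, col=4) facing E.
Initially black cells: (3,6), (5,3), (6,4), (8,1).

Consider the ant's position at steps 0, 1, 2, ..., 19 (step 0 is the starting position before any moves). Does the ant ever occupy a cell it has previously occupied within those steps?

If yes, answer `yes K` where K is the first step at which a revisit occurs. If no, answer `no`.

Step 1: on WHITE (5,4): turn R to S, flip to black, move to (6,4). |black|=5 — new cell
Step 2: on BLACK (6,4): turn L to E, flip to white, move to (6,5). |black|=4 — new cell
Step 3: on WHITE (6,5): turn R to S, flip to black, move to (7,5). |black|=5 — new cell
Step 4: on WHITE (7,5): turn R to W, flip to black, move to (7,4). |black|=6 — new cell
Step 5: on WHITE (7,4): turn R to N, flip to black, move to (6,4). |black|=7 — REVISIT

Answer: yes 5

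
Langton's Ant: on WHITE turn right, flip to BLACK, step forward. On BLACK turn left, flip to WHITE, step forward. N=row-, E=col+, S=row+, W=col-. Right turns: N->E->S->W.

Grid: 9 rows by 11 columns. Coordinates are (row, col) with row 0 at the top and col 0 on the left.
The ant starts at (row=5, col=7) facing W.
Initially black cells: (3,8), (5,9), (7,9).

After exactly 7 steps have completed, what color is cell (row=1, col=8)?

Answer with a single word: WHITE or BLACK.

Step 1: on WHITE (5,7): turn R to N, flip to black, move to (4,7). |black|=4
Step 2: on WHITE (4,7): turn R to E, flip to black, move to (4,8). |black|=5
Step 3: on WHITE (4,8): turn R to S, flip to black, move to (5,8). |black|=6
Step 4: on WHITE (5,8): turn R to W, flip to black, move to (5,7). |black|=7
Step 5: on BLACK (5,7): turn L to S, flip to white, move to (6,7). |black|=6
Step 6: on WHITE (6,7): turn R to W, flip to black, move to (6,6). |black|=7
Step 7: on WHITE (6,6): turn R to N, flip to black, move to (5,6). |black|=8

Answer: WHITE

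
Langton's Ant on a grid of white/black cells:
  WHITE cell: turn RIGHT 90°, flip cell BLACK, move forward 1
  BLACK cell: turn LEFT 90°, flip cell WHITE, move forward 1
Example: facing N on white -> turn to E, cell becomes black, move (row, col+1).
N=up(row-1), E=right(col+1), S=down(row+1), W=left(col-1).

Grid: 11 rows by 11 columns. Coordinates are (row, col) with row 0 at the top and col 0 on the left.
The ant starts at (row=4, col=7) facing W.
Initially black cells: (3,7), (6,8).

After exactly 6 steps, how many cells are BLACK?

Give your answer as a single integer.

Answer: 6

Derivation:
Step 1: on WHITE (4,7): turn R to N, flip to black, move to (3,7). |black|=3
Step 2: on BLACK (3,7): turn L to W, flip to white, move to (3,6). |black|=2
Step 3: on WHITE (3,6): turn R to N, flip to black, move to (2,6). |black|=3
Step 4: on WHITE (2,6): turn R to E, flip to black, move to (2,7). |black|=4
Step 5: on WHITE (2,7): turn R to S, flip to black, move to (3,7). |black|=5
Step 6: on WHITE (3,7): turn R to W, flip to black, move to (3,6). |black|=6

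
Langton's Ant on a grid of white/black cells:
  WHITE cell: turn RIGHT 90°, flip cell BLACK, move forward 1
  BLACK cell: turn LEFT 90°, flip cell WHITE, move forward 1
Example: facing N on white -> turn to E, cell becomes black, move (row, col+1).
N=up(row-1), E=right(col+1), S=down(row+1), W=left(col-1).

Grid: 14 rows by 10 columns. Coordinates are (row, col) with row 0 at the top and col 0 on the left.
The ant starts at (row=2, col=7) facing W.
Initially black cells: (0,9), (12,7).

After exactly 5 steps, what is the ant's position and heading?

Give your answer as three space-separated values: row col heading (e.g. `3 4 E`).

Step 1: on WHITE (2,7): turn R to N, flip to black, move to (1,7). |black|=3
Step 2: on WHITE (1,7): turn R to E, flip to black, move to (1,8). |black|=4
Step 3: on WHITE (1,8): turn R to S, flip to black, move to (2,8). |black|=5
Step 4: on WHITE (2,8): turn R to W, flip to black, move to (2,7). |black|=6
Step 5: on BLACK (2,7): turn L to S, flip to white, move to (3,7). |black|=5

Answer: 3 7 S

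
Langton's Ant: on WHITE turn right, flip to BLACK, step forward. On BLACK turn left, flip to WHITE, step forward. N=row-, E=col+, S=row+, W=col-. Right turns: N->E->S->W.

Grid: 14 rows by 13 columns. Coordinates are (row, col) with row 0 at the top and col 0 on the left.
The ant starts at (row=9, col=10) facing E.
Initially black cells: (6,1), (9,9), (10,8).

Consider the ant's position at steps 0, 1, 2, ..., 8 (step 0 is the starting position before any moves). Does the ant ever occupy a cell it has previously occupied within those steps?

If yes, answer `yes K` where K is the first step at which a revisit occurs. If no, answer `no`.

Step 1: on WHITE (9,10): turn R to S, flip to black, move to (10,10). |black|=4 — new cell
Step 2: on WHITE (10,10): turn R to W, flip to black, move to (10,9). |black|=5 — new cell
Step 3: on WHITE (10,9): turn R to N, flip to black, move to (9,9). |black|=6 — new cell
Step 4: on BLACK (9,9): turn L to W, flip to white, move to (9,8). |black|=5 — new cell
Step 5: on WHITE (9,8): turn R to N, flip to black, move to (8,8). |black|=6 — new cell
Step 6: on WHITE (8,8): turn R to E, flip to black, move to (8,9). |black|=7 — new cell
Step 7: on WHITE (8,9): turn R to S, flip to black, move to (9,9). |black|=8 — REVISIT

Answer: yes 7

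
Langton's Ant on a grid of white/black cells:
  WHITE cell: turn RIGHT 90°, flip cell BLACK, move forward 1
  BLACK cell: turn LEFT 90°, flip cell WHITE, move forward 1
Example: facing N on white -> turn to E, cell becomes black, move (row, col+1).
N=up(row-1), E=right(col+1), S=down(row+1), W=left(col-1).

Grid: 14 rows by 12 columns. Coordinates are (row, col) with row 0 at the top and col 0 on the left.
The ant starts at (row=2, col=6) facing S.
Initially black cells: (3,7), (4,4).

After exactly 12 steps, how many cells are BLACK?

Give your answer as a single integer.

Answer: 8

Derivation:
Step 1: on WHITE (2,6): turn R to W, flip to black, move to (2,5). |black|=3
Step 2: on WHITE (2,5): turn R to N, flip to black, move to (1,5). |black|=4
Step 3: on WHITE (1,5): turn R to E, flip to black, move to (1,6). |black|=5
Step 4: on WHITE (1,6): turn R to S, flip to black, move to (2,6). |black|=6
Step 5: on BLACK (2,6): turn L to E, flip to white, move to (2,7). |black|=5
Step 6: on WHITE (2,7): turn R to S, flip to black, move to (3,7). |black|=6
Step 7: on BLACK (3,7): turn L to E, flip to white, move to (3,8). |black|=5
Step 8: on WHITE (3,8): turn R to S, flip to black, move to (4,8). |black|=6
Step 9: on WHITE (4,8): turn R to W, flip to black, move to (4,7). |black|=7
Step 10: on WHITE (4,7): turn R to N, flip to black, move to (3,7). |black|=8
Step 11: on WHITE (3,7): turn R to E, flip to black, move to (3,8). |black|=9
Step 12: on BLACK (3,8): turn L to N, flip to white, move to (2,8). |black|=8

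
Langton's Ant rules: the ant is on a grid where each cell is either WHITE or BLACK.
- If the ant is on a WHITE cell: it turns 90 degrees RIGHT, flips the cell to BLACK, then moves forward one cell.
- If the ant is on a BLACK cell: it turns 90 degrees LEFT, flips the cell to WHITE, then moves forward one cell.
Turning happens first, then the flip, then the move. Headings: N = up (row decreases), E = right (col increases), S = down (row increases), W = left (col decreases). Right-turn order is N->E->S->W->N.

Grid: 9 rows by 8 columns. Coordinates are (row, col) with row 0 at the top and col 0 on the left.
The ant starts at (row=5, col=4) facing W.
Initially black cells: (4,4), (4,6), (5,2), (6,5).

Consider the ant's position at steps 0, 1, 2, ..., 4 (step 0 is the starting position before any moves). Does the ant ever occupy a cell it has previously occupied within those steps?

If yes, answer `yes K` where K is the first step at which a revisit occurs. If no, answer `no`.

Answer: no

Derivation:
Step 1: on WHITE (5,4): turn R to N, flip to black, move to (4,4). |black|=5 — new cell
Step 2: on BLACK (4,4): turn L to W, flip to white, move to (4,3). |black|=4 — new cell
Step 3: on WHITE (4,3): turn R to N, flip to black, move to (3,3). |black|=5 — new cell
Step 4: on WHITE (3,3): turn R to E, flip to black, move to (3,4). |black|=6 — new cell
No revisit within 4 steps.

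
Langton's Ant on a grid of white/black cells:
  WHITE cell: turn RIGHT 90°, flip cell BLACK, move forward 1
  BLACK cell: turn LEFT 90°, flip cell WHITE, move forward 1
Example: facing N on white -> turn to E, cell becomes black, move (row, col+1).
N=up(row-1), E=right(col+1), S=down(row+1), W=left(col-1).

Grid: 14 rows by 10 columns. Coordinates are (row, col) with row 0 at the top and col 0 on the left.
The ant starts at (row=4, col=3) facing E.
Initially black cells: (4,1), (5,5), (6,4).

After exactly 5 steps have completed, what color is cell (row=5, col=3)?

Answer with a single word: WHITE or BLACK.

Answer: BLACK

Derivation:
Step 1: on WHITE (4,3): turn R to S, flip to black, move to (5,3). |black|=4
Step 2: on WHITE (5,3): turn R to W, flip to black, move to (5,2). |black|=5
Step 3: on WHITE (5,2): turn R to N, flip to black, move to (4,2). |black|=6
Step 4: on WHITE (4,2): turn R to E, flip to black, move to (4,3). |black|=7
Step 5: on BLACK (4,3): turn L to N, flip to white, move to (3,3). |black|=6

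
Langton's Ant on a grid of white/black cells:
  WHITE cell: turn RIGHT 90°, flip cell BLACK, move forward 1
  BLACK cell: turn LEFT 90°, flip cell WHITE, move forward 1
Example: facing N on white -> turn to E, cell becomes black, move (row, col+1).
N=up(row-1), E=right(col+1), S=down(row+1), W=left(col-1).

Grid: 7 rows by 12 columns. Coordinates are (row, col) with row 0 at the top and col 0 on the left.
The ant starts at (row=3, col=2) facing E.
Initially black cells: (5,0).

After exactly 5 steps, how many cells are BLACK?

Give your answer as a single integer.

Answer: 4

Derivation:
Step 1: on WHITE (3,2): turn R to S, flip to black, move to (4,2). |black|=2
Step 2: on WHITE (4,2): turn R to W, flip to black, move to (4,1). |black|=3
Step 3: on WHITE (4,1): turn R to N, flip to black, move to (3,1). |black|=4
Step 4: on WHITE (3,1): turn R to E, flip to black, move to (3,2). |black|=5
Step 5: on BLACK (3,2): turn L to N, flip to white, move to (2,2). |black|=4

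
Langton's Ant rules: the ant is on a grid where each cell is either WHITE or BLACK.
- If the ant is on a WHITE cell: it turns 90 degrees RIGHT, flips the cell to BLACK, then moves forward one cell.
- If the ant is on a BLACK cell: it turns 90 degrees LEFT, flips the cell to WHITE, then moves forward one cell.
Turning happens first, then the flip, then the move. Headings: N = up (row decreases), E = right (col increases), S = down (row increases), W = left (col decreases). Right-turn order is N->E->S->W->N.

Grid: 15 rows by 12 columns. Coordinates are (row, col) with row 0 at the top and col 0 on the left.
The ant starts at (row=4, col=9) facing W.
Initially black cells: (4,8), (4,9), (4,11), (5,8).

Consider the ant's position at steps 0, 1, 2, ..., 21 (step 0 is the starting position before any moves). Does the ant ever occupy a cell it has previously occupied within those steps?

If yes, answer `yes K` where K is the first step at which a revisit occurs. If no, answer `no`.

Step 1: on BLACK (4,9): turn L to S, flip to white, move to (5,9). |black|=3 — new cell
Step 2: on WHITE (5,9): turn R to W, flip to black, move to (5,8). |black|=4 — new cell
Step 3: on BLACK (5,8): turn L to S, flip to white, move to (6,8). |black|=3 — new cell
Step 4: on WHITE (6,8): turn R to W, flip to black, move to (6,7). |black|=4 — new cell
Step 5: on WHITE (6,7): turn R to N, flip to black, move to (5,7). |black|=5 — new cell
Step 6: on WHITE (5,7): turn R to E, flip to black, move to (5,8). |black|=6 — REVISIT

Answer: yes 6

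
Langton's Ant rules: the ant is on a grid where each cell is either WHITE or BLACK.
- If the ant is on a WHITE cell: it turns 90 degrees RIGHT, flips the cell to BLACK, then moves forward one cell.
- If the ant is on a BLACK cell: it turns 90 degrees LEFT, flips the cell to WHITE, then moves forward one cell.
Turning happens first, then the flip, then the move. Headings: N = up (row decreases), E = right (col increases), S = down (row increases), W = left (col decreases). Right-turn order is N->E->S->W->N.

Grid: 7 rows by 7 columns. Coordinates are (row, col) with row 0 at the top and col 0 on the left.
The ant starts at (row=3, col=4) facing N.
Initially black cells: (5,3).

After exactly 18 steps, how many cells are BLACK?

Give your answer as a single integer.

Answer: 7

Derivation:
Step 1: on WHITE (3,4): turn R to E, flip to black, move to (3,5). |black|=2
Step 2: on WHITE (3,5): turn R to S, flip to black, move to (4,5). |black|=3
Step 3: on WHITE (4,5): turn R to W, flip to black, move to (4,4). |black|=4
Step 4: on WHITE (4,4): turn R to N, flip to black, move to (3,4). |black|=5
Step 5: on BLACK (3,4): turn L to W, flip to white, move to (3,3). |black|=4
Step 6: on WHITE (3,3): turn R to N, flip to black, move to (2,3). |black|=5
Step 7: on WHITE (2,3): turn R to E, flip to black, move to (2,4). |black|=6
Step 8: on WHITE (2,4): turn R to S, flip to black, move to (3,4). |black|=7
Step 9: on WHITE (3,4): turn R to W, flip to black, move to (3,3). |black|=8
Step 10: on BLACK (3,3): turn L to S, flip to white, move to (4,3). |black|=7
Step 11: on WHITE (4,3): turn R to W, flip to black, move to (4,2). |black|=8
Step 12: on WHITE (4,2): turn R to N, flip to black, move to (3,2). |black|=9
Step 13: on WHITE (3,2): turn R to E, flip to black, move to (3,3). |black|=10
Step 14: on WHITE (3,3): turn R to S, flip to black, move to (4,3). |black|=11
Step 15: on BLACK (4,3): turn L to E, flip to white, move to (4,4). |black|=10
Step 16: on BLACK (4,4): turn L to N, flip to white, move to (3,4). |black|=9
Step 17: on BLACK (3,4): turn L to W, flip to white, move to (3,3). |black|=8
Step 18: on BLACK (3,3): turn L to S, flip to white, move to (4,3). |black|=7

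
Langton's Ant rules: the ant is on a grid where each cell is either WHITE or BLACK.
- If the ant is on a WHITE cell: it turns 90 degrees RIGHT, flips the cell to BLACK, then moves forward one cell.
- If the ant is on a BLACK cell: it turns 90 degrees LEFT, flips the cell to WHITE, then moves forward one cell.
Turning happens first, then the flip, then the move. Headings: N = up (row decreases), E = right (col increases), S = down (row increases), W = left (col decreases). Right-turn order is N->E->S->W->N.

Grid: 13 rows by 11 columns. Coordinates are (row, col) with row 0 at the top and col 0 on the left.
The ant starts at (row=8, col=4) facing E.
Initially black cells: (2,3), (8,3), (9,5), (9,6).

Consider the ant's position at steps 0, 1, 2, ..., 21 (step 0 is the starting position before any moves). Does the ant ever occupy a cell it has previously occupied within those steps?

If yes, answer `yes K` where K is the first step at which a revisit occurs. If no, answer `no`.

Answer: yes 7

Derivation:
Step 1: on WHITE (8,4): turn R to S, flip to black, move to (9,4). |black|=5 — new cell
Step 2: on WHITE (9,4): turn R to W, flip to black, move to (9,3). |black|=6 — new cell
Step 3: on WHITE (9,3): turn R to N, flip to black, move to (8,3). |black|=7 — new cell
Step 4: on BLACK (8,3): turn L to W, flip to white, move to (8,2). |black|=6 — new cell
Step 5: on WHITE (8,2): turn R to N, flip to black, move to (7,2). |black|=7 — new cell
Step 6: on WHITE (7,2): turn R to E, flip to black, move to (7,3). |black|=8 — new cell
Step 7: on WHITE (7,3): turn R to S, flip to black, move to (8,3). |black|=9 — REVISIT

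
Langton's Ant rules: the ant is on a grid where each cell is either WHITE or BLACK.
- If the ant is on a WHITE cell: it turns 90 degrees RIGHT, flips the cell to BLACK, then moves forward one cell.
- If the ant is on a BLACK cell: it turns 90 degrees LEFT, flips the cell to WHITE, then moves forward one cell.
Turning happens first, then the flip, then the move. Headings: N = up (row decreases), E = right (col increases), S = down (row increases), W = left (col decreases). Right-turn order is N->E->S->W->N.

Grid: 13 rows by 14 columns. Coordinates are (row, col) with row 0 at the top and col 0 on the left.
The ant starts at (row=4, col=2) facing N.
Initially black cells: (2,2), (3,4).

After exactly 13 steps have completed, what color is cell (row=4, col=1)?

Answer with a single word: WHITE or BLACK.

Step 1: on WHITE (4,2): turn R to E, flip to black, move to (4,3). |black|=3
Step 2: on WHITE (4,3): turn R to S, flip to black, move to (5,3). |black|=4
Step 3: on WHITE (5,3): turn R to W, flip to black, move to (5,2). |black|=5
Step 4: on WHITE (5,2): turn R to N, flip to black, move to (4,2). |black|=6
Step 5: on BLACK (4,2): turn L to W, flip to white, move to (4,1). |black|=5
Step 6: on WHITE (4,1): turn R to N, flip to black, move to (3,1). |black|=6
Step 7: on WHITE (3,1): turn R to E, flip to black, move to (3,2). |black|=7
Step 8: on WHITE (3,2): turn R to S, flip to black, move to (4,2). |black|=8
Step 9: on WHITE (4,2): turn R to W, flip to black, move to (4,1). |black|=9
Step 10: on BLACK (4,1): turn L to S, flip to white, move to (5,1). |black|=8
Step 11: on WHITE (5,1): turn R to W, flip to black, move to (5,0). |black|=9
Step 12: on WHITE (5,0): turn R to N, flip to black, move to (4,0). |black|=10
Step 13: on WHITE (4,0): turn R to E, flip to black, move to (4,1). |black|=11

Answer: WHITE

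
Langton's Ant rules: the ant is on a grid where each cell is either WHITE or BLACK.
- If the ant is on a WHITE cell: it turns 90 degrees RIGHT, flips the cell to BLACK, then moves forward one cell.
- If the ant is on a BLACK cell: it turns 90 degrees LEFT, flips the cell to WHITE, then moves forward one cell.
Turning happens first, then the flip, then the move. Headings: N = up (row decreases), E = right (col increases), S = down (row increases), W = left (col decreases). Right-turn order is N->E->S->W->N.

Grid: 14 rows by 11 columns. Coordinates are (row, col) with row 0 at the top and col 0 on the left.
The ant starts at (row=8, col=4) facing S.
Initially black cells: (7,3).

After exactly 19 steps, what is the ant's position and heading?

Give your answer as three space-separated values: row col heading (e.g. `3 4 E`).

Answer: 9 0 W

Derivation:
Step 1: on WHITE (8,4): turn R to W, flip to black, move to (8,3). |black|=2
Step 2: on WHITE (8,3): turn R to N, flip to black, move to (7,3). |black|=3
Step 3: on BLACK (7,3): turn L to W, flip to white, move to (7,2). |black|=2
Step 4: on WHITE (7,2): turn R to N, flip to black, move to (6,2). |black|=3
Step 5: on WHITE (6,2): turn R to E, flip to black, move to (6,3). |black|=4
Step 6: on WHITE (6,3): turn R to S, flip to black, move to (7,3). |black|=5
Step 7: on WHITE (7,3): turn R to W, flip to black, move to (7,2). |black|=6
Step 8: on BLACK (7,2): turn L to S, flip to white, move to (8,2). |black|=5
Step 9: on WHITE (8,2): turn R to W, flip to black, move to (8,1). |black|=6
Step 10: on WHITE (8,1): turn R to N, flip to black, move to (7,1). |black|=7
Step 11: on WHITE (7,1): turn R to E, flip to black, move to (7,2). |black|=8
Step 12: on WHITE (7,2): turn R to S, flip to black, move to (8,2). |black|=9
Step 13: on BLACK (8,2): turn L to E, flip to white, move to (8,3). |black|=8
Step 14: on BLACK (8,3): turn L to N, flip to white, move to (7,3). |black|=7
Step 15: on BLACK (7,3): turn L to W, flip to white, move to (7,2). |black|=6
Step 16: on BLACK (7,2): turn L to S, flip to white, move to (8,2). |black|=5
Step 17: on WHITE (8,2): turn R to W, flip to black, move to (8,1). |black|=6
Step 18: on BLACK (8,1): turn L to S, flip to white, move to (9,1). |black|=5
Step 19: on WHITE (9,1): turn R to W, flip to black, move to (9,0). |black|=6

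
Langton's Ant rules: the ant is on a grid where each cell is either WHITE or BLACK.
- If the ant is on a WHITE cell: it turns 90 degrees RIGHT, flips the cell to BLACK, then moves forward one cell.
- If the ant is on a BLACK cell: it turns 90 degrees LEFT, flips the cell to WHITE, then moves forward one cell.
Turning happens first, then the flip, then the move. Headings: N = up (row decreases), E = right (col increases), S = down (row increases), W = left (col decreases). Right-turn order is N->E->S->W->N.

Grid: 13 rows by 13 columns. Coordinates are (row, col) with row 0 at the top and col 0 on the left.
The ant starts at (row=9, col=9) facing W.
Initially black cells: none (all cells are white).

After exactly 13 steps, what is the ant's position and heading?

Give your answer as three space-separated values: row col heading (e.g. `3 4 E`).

Step 1: on WHITE (9,9): turn R to N, flip to black, move to (8,9). |black|=1
Step 2: on WHITE (8,9): turn R to E, flip to black, move to (8,10). |black|=2
Step 3: on WHITE (8,10): turn R to S, flip to black, move to (9,10). |black|=3
Step 4: on WHITE (9,10): turn R to W, flip to black, move to (9,9). |black|=4
Step 5: on BLACK (9,9): turn L to S, flip to white, move to (10,9). |black|=3
Step 6: on WHITE (10,9): turn R to W, flip to black, move to (10,8). |black|=4
Step 7: on WHITE (10,8): turn R to N, flip to black, move to (9,8). |black|=5
Step 8: on WHITE (9,8): turn R to E, flip to black, move to (9,9). |black|=6
Step 9: on WHITE (9,9): turn R to S, flip to black, move to (10,9). |black|=7
Step 10: on BLACK (10,9): turn L to E, flip to white, move to (10,10). |black|=6
Step 11: on WHITE (10,10): turn R to S, flip to black, move to (11,10). |black|=7
Step 12: on WHITE (11,10): turn R to W, flip to black, move to (11,9). |black|=8
Step 13: on WHITE (11,9): turn R to N, flip to black, move to (10,9). |black|=9

Answer: 10 9 N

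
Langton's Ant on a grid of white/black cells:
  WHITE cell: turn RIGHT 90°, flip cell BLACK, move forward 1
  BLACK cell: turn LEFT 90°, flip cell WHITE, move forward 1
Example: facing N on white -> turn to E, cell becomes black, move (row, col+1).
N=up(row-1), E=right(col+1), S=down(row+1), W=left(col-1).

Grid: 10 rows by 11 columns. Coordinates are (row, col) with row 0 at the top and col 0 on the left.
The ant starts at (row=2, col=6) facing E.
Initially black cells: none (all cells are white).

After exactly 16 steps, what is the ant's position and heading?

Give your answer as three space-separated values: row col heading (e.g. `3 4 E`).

Answer: 2 6 E

Derivation:
Step 1: on WHITE (2,6): turn R to S, flip to black, move to (3,6). |black|=1
Step 2: on WHITE (3,6): turn R to W, flip to black, move to (3,5). |black|=2
Step 3: on WHITE (3,5): turn R to N, flip to black, move to (2,5). |black|=3
Step 4: on WHITE (2,5): turn R to E, flip to black, move to (2,6). |black|=4
Step 5: on BLACK (2,6): turn L to N, flip to white, move to (1,6). |black|=3
Step 6: on WHITE (1,6): turn R to E, flip to black, move to (1,7). |black|=4
Step 7: on WHITE (1,7): turn R to S, flip to black, move to (2,7). |black|=5
Step 8: on WHITE (2,7): turn R to W, flip to black, move to (2,6). |black|=6
Step 9: on WHITE (2,6): turn R to N, flip to black, move to (1,6). |black|=7
Step 10: on BLACK (1,6): turn L to W, flip to white, move to (1,5). |black|=6
Step 11: on WHITE (1,5): turn R to N, flip to black, move to (0,5). |black|=7
Step 12: on WHITE (0,5): turn R to E, flip to black, move to (0,6). |black|=8
Step 13: on WHITE (0,6): turn R to S, flip to black, move to (1,6). |black|=9
Step 14: on WHITE (1,6): turn R to W, flip to black, move to (1,5). |black|=10
Step 15: on BLACK (1,5): turn L to S, flip to white, move to (2,5). |black|=9
Step 16: on BLACK (2,5): turn L to E, flip to white, move to (2,6). |black|=8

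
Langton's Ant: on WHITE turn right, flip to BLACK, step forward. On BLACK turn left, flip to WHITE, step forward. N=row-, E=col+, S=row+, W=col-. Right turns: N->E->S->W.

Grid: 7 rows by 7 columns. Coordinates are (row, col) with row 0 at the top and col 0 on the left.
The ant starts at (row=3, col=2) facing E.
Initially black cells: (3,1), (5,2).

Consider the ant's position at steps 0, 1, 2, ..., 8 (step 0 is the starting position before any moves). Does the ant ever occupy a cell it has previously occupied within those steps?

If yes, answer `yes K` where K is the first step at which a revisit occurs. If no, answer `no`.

Step 1: on WHITE (3,2): turn R to S, flip to black, move to (4,2). |black|=3 — new cell
Step 2: on WHITE (4,2): turn R to W, flip to black, move to (4,1). |black|=4 — new cell
Step 3: on WHITE (4,1): turn R to N, flip to black, move to (3,1). |black|=5 — new cell
Step 4: on BLACK (3,1): turn L to W, flip to white, move to (3,0). |black|=4 — new cell
Step 5: on WHITE (3,0): turn R to N, flip to black, move to (2,0). |black|=5 — new cell
Step 6: on WHITE (2,0): turn R to E, flip to black, move to (2,1). |black|=6 — new cell
Step 7: on WHITE (2,1): turn R to S, flip to black, move to (3,1). |black|=7 — REVISIT

Answer: yes 7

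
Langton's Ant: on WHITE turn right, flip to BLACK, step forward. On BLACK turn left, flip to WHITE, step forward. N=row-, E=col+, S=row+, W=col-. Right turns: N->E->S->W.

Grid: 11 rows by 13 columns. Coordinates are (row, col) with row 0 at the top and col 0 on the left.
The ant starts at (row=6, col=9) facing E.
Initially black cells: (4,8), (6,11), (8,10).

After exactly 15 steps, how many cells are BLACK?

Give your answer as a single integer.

Step 1: on WHITE (6,9): turn R to S, flip to black, move to (7,9). |black|=4
Step 2: on WHITE (7,9): turn R to W, flip to black, move to (7,8). |black|=5
Step 3: on WHITE (7,8): turn R to N, flip to black, move to (6,8). |black|=6
Step 4: on WHITE (6,8): turn R to E, flip to black, move to (6,9). |black|=7
Step 5: on BLACK (6,9): turn L to N, flip to white, move to (5,9). |black|=6
Step 6: on WHITE (5,9): turn R to E, flip to black, move to (5,10). |black|=7
Step 7: on WHITE (5,10): turn R to S, flip to black, move to (6,10). |black|=8
Step 8: on WHITE (6,10): turn R to W, flip to black, move to (6,9). |black|=9
Step 9: on WHITE (6,9): turn R to N, flip to black, move to (5,9). |black|=10
Step 10: on BLACK (5,9): turn L to W, flip to white, move to (5,8). |black|=9
Step 11: on WHITE (5,8): turn R to N, flip to black, move to (4,8). |black|=10
Step 12: on BLACK (4,8): turn L to W, flip to white, move to (4,7). |black|=9
Step 13: on WHITE (4,7): turn R to N, flip to black, move to (3,7). |black|=10
Step 14: on WHITE (3,7): turn R to E, flip to black, move to (3,8). |black|=11
Step 15: on WHITE (3,8): turn R to S, flip to black, move to (4,8). |black|=12

Answer: 12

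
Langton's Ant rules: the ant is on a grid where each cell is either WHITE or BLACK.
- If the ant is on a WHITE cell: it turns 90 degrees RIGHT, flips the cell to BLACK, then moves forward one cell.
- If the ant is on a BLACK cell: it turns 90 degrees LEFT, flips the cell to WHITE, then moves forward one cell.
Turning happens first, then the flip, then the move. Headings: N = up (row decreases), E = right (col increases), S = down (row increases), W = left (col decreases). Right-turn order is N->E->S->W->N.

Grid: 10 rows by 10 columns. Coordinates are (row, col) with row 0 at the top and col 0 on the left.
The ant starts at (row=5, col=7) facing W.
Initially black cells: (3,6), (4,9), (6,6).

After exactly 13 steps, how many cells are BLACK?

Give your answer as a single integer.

Answer: 10

Derivation:
Step 1: on WHITE (5,7): turn R to N, flip to black, move to (4,7). |black|=4
Step 2: on WHITE (4,7): turn R to E, flip to black, move to (4,8). |black|=5
Step 3: on WHITE (4,8): turn R to S, flip to black, move to (5,8). |black|=6
Step 4: on WHITE (5,8): turn R to W, flip to black, move to (5,7). |black|=7
Step 5: on BLACK (5,7): turn L to S, flip to white, move to (6,7). |black|=6
Step 6: on WHITE (6,7): turn R to W, flip to black, move to (6,6). |black|=7
Step 7: on BLACK (6,6): turn L to S, flip to white, move to (7,6). |black|=6
Step 8: on WHITE (7,6): turn R to W, flip to black, move to (7,5). |black|=7
Step 9: on WHITE (7,5): turn R to N, flip to black, move to (6,5). |black|=8
Step 10: on WHITE (6,5): turn R to E, flip to black, move to (6,6). |black|=9
Step 11: on WHITE (6,6): turn R to S, flip to black, move to (7,6). |black|=10
Step 12: on BLACK (7,6): turn L to E, flip to white, move to (7,7). |black|=9
Step 13: on WHITE (7,7): turn R to S, flip to black, move to (8,7). |black|=10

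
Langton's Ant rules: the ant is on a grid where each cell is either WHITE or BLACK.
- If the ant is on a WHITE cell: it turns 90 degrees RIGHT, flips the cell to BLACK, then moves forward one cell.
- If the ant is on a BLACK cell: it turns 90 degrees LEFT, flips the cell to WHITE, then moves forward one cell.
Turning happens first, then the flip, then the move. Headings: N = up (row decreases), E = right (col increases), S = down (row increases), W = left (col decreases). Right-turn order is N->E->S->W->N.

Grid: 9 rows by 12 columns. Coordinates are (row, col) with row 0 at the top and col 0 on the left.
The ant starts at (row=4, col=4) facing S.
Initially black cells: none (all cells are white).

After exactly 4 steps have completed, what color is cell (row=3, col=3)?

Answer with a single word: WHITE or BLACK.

Step 1: on WHITE (4,4): turn R to W, flip to black, move to (4,3). |black|=1
Step 2: on WHITE (4,3): turn R to N, flip to black, move to (3,3). |black|=2
Step 3: on WHITE (3,3): turn R to E, flip to black, move to (3,4). |black|=3
Step 4: on WHITE (3,4): turn R to S, flip to black, move to (4,4). |black|=4

Answer: BLACK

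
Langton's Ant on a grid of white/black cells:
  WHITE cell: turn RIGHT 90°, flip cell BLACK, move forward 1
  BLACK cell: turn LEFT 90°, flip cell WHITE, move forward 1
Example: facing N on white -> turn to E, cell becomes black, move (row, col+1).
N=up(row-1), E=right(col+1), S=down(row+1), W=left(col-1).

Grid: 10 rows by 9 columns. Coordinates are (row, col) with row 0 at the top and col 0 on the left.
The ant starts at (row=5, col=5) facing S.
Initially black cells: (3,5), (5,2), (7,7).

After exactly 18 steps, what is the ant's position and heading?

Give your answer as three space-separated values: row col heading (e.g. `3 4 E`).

Step 1: on WHITE (5,5): turn R to W, flip to black, move to (5,4). |black|=4
Step 2: on WHITE (5,4): turn R to N, flip to black, move to (4,4). |black|=5
Step 3: on WHITE (4,4): turn R to E, flip to black, move to (4,5). |black|=6
Step 4: on WHITE (4,5): turn R to S, flip to black, move to (5,5). |black|=7
Step 5: on BLACK (5,5): turn L to E, flip to white, move to (5,6). |black|=6
Step 6: on WHITE (5,6): turn R to S, flip to black, move to (6,6). |black|=7
Step 7: on WHITE (6,6): turn R to W, flip to black, move to (6,5). |black|=8
Step 8: on WHITE (6,5): turn R to N, flip to black, move to (5,5). |black|=9
Step 9: on WHITE (5,5): turn R to E, flip to black, move to (5,6). |black|=10
Step 10: on BLACK (5,6): turn L to N, flip to white, move to (4,6). |black|=9
Step 11: on WHITE (4,6): turn R to E, flip to black, move to (4,7). |black|=10
Step 12: on WHITE (4,7): turn R to S, flip to black, move to (5,7). |black|=11
Step 13: on WHITE (5,7): turn R to W, flip to black, move to (5,6). |black|=12
Step 14: on WHITE (5,6): turn R to N, flip to black, move to (4,6). |black|=13
Step 15: on BLACK (4,6): turn L to W, flip to white, move to (4,5). |black|=12
Step 16: on BLACK (4,5): turn L to S, flip to white, move to (5,5). |black|=11
Step 17: on BLACK (5,5): turn L to E, flip to white, move to (5,6). |black|=10
Step 18: on BLACK (5,6): turn L to N, flip to white, move to (4,6). |black|=9

Answer: 4 6 N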